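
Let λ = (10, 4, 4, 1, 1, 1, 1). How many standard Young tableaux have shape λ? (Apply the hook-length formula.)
# SYT of shape (10, 4, 4, 1, 1, 1, 1) = 396070675

Hook-length formula: f^λ = n! / Π hook(c), product over all cells c of the Young diagram. For λ = (10, 4, 4, 1, 1, 1, 1), n = 22 boxes. Hook lengths by row (left-to-right, top-to-bottom): [16, 11, 10, 9, 6, 5, 4, 3, 2, 1]; [9, 4, 3, 2]; [8, 3, 2, 1]; [4]; [3]; [2]; [1]. Product of hooks = 2837879193600. So f^λ = 22! / 2837879193600 = 1124000727777607680000 / 2837879193600 = 396070675.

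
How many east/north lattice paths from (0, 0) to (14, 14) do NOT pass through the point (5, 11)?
Number of paths = 39155640

Total paths from (0, 0) to (14, 14): C(28, 14) = 40116600. Paths through (5, 11): (paths (0, 0) → (5, 11)) × (paths (5, 11) → (14, 14)) = C(16, 5) · C(12, 9) = 4368 · 220 = 960960. Avoidance count = 40116600 − 960960 = 39155640.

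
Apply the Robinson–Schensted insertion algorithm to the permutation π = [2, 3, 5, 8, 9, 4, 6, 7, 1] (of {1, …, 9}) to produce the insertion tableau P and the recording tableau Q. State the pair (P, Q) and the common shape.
P = [1, 3, 4, 6, 7] / [2, 8, 9] / [5];  Q = [1, 2, 3, 4, 5] / [6, 7, 8] / [9];  common shape = (5, 3, 1)

Row-insert the values π_1, π_2, … into P one at a time, bumping the leftmost entry strictly greater than the inserted value down to the next row. The recording tableau Q records, in position (i, j), the step at which that cell was added to P.
  Insert 2 (step 1): P = [2];  Q = [1]
  Insert 3 (step 2): P = [2, 3];  Q = [1, 2]
  Insert 5 (step 3): P = [2, 3, 5];  Q = [1, 2, 3]
  Insert 8 (step 4): P = [2, 3, 5, 8];  Q = [1, 2, 3, 4]
  Insert 9 (step 5): P = [2, 3, 5, 8, 9];  Q = [1, 2, 3, 4, 5]
  Insert 4 (step 6): P = [2, 3, 4, 8, 9] / [5];  Q = [1, 2, 3, 4, 5] / [6]
  Insert 6 (step 7): P = [2, 3, 4, 6, 9] / [5, 8];  Q = [1, 2, 3, 4, 5] / [6, 7]
  Insert 7 (step 8): P = [2, 3, 4, 6, 7] / [5, 8, 9];  Q = [1, 2, 3, 4, 5] / [6, 7, 8]
  Insert 1 (step 9): P = [1, 3, 4, 6, 7] / [2, 8, 9] / [5];  Q = [1, 2, 3, 4, 5] / [6, 7, 8] / [9]
Final shape: (5, 3, 1).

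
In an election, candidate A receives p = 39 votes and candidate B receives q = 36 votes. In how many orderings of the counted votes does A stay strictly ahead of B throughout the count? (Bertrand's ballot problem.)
Strict-lead orderings = 130783058462384959036

Total orderings of the 75 votes with 39 for A: C(75, 39) = 3269576461559623975900. By the Bertrand ballot formula (Cycle Lemma / reflection principle), the number of orderings in which A is strictly ahead of B throughout is (p − q)/(p + q) · C(p + q, p) = (39 − 36)/(39 + 36) · 3269576461559623975900 = 130783058462384959036.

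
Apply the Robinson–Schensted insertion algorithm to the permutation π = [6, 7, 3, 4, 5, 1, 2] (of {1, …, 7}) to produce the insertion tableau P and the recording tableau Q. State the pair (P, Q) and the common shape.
P = [1, 2, 5] / [3, 4] / [6, 7];  Q = [1, 2, 5] / [3, 4] / [6, 7];  common shape = (3, 2, 2)

Row-insert the values π_1, π_2, … into P one at a time, bumping the leftmost entry strictly greater than the inserted value down to the next row. The recording tableau Q records, in position (i, j), the step at which that cell was added to P.
  Insert 6 (step 1): P = [6];  Q = [1]
  Insert 7 (step 2): P = [6, 7];  Q = [1, 2]
  Insert 3 (step 3): P = [3, 7] / [6];  Q = [1, 2] / [3]
  Insert 4 (step 4): P = [3, 4] / [6, 7];  Q = [1, 2] / [3, 4]
  Insert 5 (step 5): P = [3, 4, 5] / [6, 7];  Q = [1, 2, 5] / [3, 4]
  Insert 1 (step 6): P = [1, 4, 5] / [3, 7] / [6];  Q = [1, 2, 5] / [3, 4] / [6]
  Insert 2 (step 7): P = [1, 2, 5] / [3, 4] / [6, 7];  Q = [1, 2, 5] / [3, 4] / [6, 7]
Final shape: (3, 2, 2).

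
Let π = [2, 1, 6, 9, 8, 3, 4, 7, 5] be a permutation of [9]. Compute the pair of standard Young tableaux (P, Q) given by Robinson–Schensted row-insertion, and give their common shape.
P = [1, 3, 4, 5] / [2, 6, 7] / [8] / [9];  Q = [1, 3, 4, 8] / [2, 5, 7] / [6] / [9];  common shape = (4, 3, 1, 1)

Row-insert the values π_1, π_2, … into P one at a time, bumping the leftmost entry strictly greater than the inserted value down to the next row. The recording tableau Q records, in position (i, j), the step at which that cell was added to P.
  Insert 2 (step 1): P = [2];  Q = [1]
  Insert 1 (step 2): P = [1] / [2];  Q = [1] / [2]
  Insert 6 (step 3): P = [1, 6] / [2];  Q = [1, 3] / [2]
  Insert 9 (step 4): P = [1, 6, 9] / [2];  Q = [1, 3, 4] / [2]
  Insert 8 (step 5): P = [1, 6, 8] / [2, 9];  Q = [1, 3, 4] / [2, 5]
  Insert 3 (step 6): P = [1, 3, 8] / [2, 6] / [9];  Q = [1, 3, 4] / [2, 5] / [6]
  Insert 4 (step 7): P = [1, 3, 4] / [2, 6, 8] / [9];  Q = [1, 3, 4] / [2, 5, 7] / [6]
  Insert 7 (step 8): P = [1, 3, 4, 7] / [2, 6, 8] / [9];  Q = [1, 3, 4, 8] / [2, 5, 7] / [6]
  Insert 5 (step 9): P = [1, 3, 4, 5] / [2, 6, 7] / [8] / [9];  Q = [1, 3, 4, 8] / [2, 5, 7] / [6] / [9]
Final shape: (4, 3, 1, 1).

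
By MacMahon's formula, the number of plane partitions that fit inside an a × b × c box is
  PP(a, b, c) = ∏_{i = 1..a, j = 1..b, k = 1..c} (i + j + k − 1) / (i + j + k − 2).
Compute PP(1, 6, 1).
PP(1, 6, 1) = 7

Evaluate the triple product over i = 1..1, j = 1..6, k = 1..1. The factors are (2/1) · (3/2) · (4/3) · (5/4) · (6/5) · (7/6). The numerators and denominators telescope so the product is an integer; carrying out the multiplication exactly gives PP(1, 6, 1) = 7.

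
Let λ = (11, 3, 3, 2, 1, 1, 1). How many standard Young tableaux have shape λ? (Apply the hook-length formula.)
# SYT of shape (11, 3, 3, 2, 1, 1, 1) = 284407200

Hook-length formula: f^λ = n! / Π hook(c), product over all cells c of the Young diagram. For λ = (11, 3, 3, 2, 1, 1, 1), n = 22 boxes. Hook lengths by row (left-to-right, top-to-bottom): [17, 13, 11, 8, 7, 6, 5, 4, 3, 2, 1]; [8, 4, 2]; [7, 3, 1]; [5, 1]; [3]; [2]; [1]. Product of hooks = 3952082534400. So f^λ = 22! / 3952082534400 = 1124000727777607680000 / 3952082534400 = 284407200.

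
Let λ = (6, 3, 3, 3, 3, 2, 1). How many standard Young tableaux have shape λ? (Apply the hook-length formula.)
# SYT of shape (6, 3, 3, 3, 3, 2, 1) = 203693490

Hook-length formula: f^λ = n! / Π hook(c), product over all cells c of the Young diagram. For λ = (6, 3, 3, 3, 3, 2, 1), n = 21 boxes. Hook lengths by row (left-to-right, top-to-bottom): [12, 10, 8, 3, 2, 1]; [8, 6, 4]; [7, 5, 3]; [6, 4, 2]; [5, 3, 1]; [3, 1]; [1]. Product of hooks = 250822656000. So f^λ = 21! / 250822656000 = 51090942171709440000 / 250822656000 = 203693490.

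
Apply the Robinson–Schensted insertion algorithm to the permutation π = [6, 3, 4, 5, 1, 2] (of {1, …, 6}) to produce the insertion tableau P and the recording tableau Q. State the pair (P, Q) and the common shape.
P = [1, 2, 5] / [3, 4] / [6];  Q = [1, 3, 4] / [2, 6] / [5];  common shape = (3, 2, 1)

Row-insert the values π_1, π_2, … into P one at a time, bumping the leftmost entry strictly greater than the inserted value down to the next row. The recording tableau Q records, in position (i, j), the step at which that cell was added to P.
  Insert 6 (step 1): P = [6];  Q = [1]
  Insert 3 (step 2): P = [3] / [6];  Q = [1] / [2]
  Insert 4 (step 3): P = [3, 4] / [6];  Q = [1, 3] / [2]
  Insert 5 (step 4): P = [3, 4, 5] / [6];  Q = [1, 3, 4] / [2]
  Insert 1 (step 5): P = [1, 4, 5] / [3] / [6];  Q = [1, 3, 4] / [2] / [5]
  Insert 2 (step 6): P = [1, 2, 5] / [3, 4] / [6];  Q = [1, 3, 4] / [2, 6] / [5]
Final shape: (3, 2, 1).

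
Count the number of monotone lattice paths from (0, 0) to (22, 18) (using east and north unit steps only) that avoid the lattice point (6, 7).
Number of paths = 91007233980

Total paths from (0, 0) to (22, 18): C(40, 22) = 113380261800. Paths through (6, 7): (paths (0, 0) → (6, 7)) × (paths (6, 7) → (22, 18)) = C(13, 6) · C(27, 16) = 1716 · 13037895 = 22373027820. Avoidance count = 113380261800 − 22373027820 = 91007233980.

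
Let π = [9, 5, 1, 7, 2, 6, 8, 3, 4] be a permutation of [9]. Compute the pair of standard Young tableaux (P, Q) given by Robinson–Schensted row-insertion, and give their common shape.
P = [1, 2, 3, 4] / [5, 6, 8] / [7] / [9];  Q = [1, 4, 6, 7] / [2, 5, 9] / [3] / [8];  common shape = (4, 3, 1, 1)

Row-insert the values π_1, π_2, … into P one at a time, bumping the leftmost entry strictly greater than the inserted value down to the next row. The recording tableau Q records, in position (i, j), the step at which that cell was added to P.
  Insert 9 (step 1): P = [9];  Q = [1]
  Insert 5 (step 2): P = [5] / [9];  Q = [1] / [2]
  Insert 1 (step 3): P = [1] / [5] / [9];  Q = [1] / [2] / [3]
  Insert 7 (step 4): P = [1, 7] / [5] / [9];  Q = [1, 4] / [2] / [3]
  Insert 2 (step 5): P = [1, 2] / [5, 7] / [9];  Q = [1, 4] / [2, 5] / [3]
  Insert 6 (step 6): P = [1, 2, 6] / [5, 7] / [9];  Q = [1, 4, 6] / [2, 5] / [3]
  Insert 8 (step 7): P = [1, 2, 6, 8] / [5, 7] / [9];  Q = [1, 4, 6, 7] / [2, 5] / [3]
  Insert 3 (step 8): P = [1, 2, 3, 8] / [5, 6] / [7] / [9];  Q = [1, 4, 6, 7] / [2, 5] / [3] / [8]
  Insert 4 (step 9): P = [1, 2, 3, 4] / [5, 6, 8] / [7] / [9];  Q = [1, 4, 6, 7] / [2, 5, 9] / [3] / [8]
Final shape: (4, 3, 1, 1).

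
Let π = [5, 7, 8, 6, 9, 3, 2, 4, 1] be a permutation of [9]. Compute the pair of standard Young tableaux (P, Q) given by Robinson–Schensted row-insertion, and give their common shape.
P = [1, 4, 8, 9] / [2, 6] / [3] / [5] / [7];  Q = [1, 2, 3, 5] / [4, 8] / [6] / [7] / [9];  common shape = (4, 2, 1, 1, 1)

Row-insert the values π_1, π_2, … into P one at a time, bumping the leftmost entry strictly greater than the inserted value down to the next row. The recording tableau Q records, in position (i, j), the step at which that cell was added to P.
  Insert 5 (step 1): P = [5];  Q = [1]
  Insert 7 (step 2): P = [5, 7];  Q = [1, 2]
  Insert 8 (step 3): P = [5, 7, 8];  Q = [1, 2, 3]
  Insert 6 (step 4): P = [5, 6, 8] / [7];  Q = [1, 2, 3] / [4]
  Insert 9 (step 5): P = [5, 6, 8, 9] / [7];  Q = [1, 2, 3, 5] / [4]
  Insert 3 (step 6): P = [3, 6, 8, 9] / [5] / [7];  Q = [1, 2, 3, 5] / [4] / [6]
  Insert 2 (step 7): P = [2, 6, 8, 9] / [3] / [5] / [7];  Q = [1, 2, 3, 5] / [4] / [6] / [7]
  Insert 4 (step 8): P = [2, 4, 8, 9] / [3, 6] / [5] / [7];  Q = [1, 2, 3, 5] / [4, 8] / [6] / [7]
  Insert 1 (step 9): P = [1, 4, 8, 9] / [2, 6] / [3] / [5] / [7];  Q = [1, 2, 3, 5] / [4, 8] / [6] / [7] / [9]
Final shape: (4, 2, 1, 1, 1).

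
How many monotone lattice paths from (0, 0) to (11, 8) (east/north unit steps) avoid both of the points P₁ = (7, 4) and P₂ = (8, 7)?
Number of paths = 32022

Inclusion–exclusion. Total paths: C(19, 11) = 75582. Through P₁: C(11, 7)·C(8, 4) = 23100. Through P₂: C(15, 8)·C(4, 3) = 25740. Since P₁ is strictly southwest of P₂, a monotone path through both must visit P₁ then P₂; paths through both = C(11, 7)·C(4, 1)·C(4, 3) = 5280. Avoid both = 75582 − 23100 − 25740 + 5280 = 32022.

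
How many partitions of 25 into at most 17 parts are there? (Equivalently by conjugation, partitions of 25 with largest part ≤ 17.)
p(25, parts ≤ 17) = 1913

Use the recurrence p(n, m) = p(n, m−1) + p(n−m, m): either the largest part is < m (count p(n, m−1)) or the largest part is exactly m (remove one copy of m, count p(n−m, m)). With p(0, ·) = 1 this gives p(25, parts ≤ 17) = 1913. (By conjugating Young diagrams, this also counts partitions of 25 into at most 17 parts.)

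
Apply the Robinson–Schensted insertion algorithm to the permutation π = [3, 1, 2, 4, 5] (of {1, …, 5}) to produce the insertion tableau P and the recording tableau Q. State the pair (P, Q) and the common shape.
P = [1, 2, 4, 5] / [3];  Q = [1, 3, 4, 5] / [2];  common shape = (4, 1)

Row-insert the values π_1, π_2, … into P one at a time, bumping the leftmost entry strictly greater than the inserted value down to the next row. The recording tableau Q records, in position (i, j), the step at which that cell was added to P.
  Insert 3 (step 1): P = [3];  Q = [1]
  Insert 1 (step 2): P = [1] / [3];  Q = [1] / [2]
  Insert 2 (step 3): P = [1, 2] / [3];  Q = [1, 3] / [2]
  Insert 4 (step 4): P = [1, 2, 4] / [3];  Q = [1, 3, 4] / [2]
  Insert 5 (step 5): P = [1, 2, 4, 5] / [3];  Q = [1, 3, 4, 5] / [2]
Final shape: (4, 1).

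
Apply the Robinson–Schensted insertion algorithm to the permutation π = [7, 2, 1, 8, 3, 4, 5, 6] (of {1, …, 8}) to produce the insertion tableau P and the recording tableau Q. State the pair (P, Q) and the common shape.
P = [1, 3, 4, 5, 6] / [2, 8] / [7];  Q = [1, 4, 6, 7, 8] / [2, 5] / [3];  common shape = (5, 2, 1)

Row-insert the values π_1, π_2, … into P one at a time, bumping the leftmost entry strictly greater than the inserted value down to the next row. The recording tableau Q records, in position (i, j), the step at which that cell was added to P.
  Insert 7 (step 1): P = [7];  Q = [1]
  Insert 2 (step 2): P = [2] / [7];  Q = [1] / [2]
  Insert 1 (step 3): P = [1] / [2] / [7];  Q = [1] / [2] / [3]
  Insert 8 (step 4): P = [1, 8] / [2] / [7];  Q = [1, 4] / [2] / [3]
  Insert 3 (step 5): P = [1, 3] / [2, 8] / [7];  Q = [1, 4] / [2, 5] / [3]
  Insert 4 (step 6): P = [1, 3, 4] / [2, 8] / [7];  Q = [1, 4, 6] / [2, 5] / [3]
  Insert 5 (step 7): P = [1, 3, 4, 5] / [2, 8] / [7];  Q = [1, 4, 6, 7] / [2, 5] / [3]
  Insert 6 (step 8): P = [1, 3, 4, 5, 6] / [2, 8] / [7];  Q = [1, 4, 6, 7, 8] / [2, 5] / [3]
Final shape: (5, 2, 1).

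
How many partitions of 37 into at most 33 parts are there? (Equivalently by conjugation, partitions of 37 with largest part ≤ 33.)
p(37, parts ≤ 33) = 21630

Use the recurrence p(n, m) = p(n, m−1) + p(n−m, m): either the largest part is < m (count p(n, m−1)) or the largest part is exactly m (remove one copy of m, count p(n−m, m)). With p(0, ·) = 1 this gives p(37, parts ≤ 33) = 21630. (By conjugating Young diagrams, this also counts partitions of 37 into at most 33 parts.)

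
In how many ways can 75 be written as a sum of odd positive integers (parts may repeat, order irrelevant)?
p_odd(75) = 48446

Enumerate partitions using only odd parts via the recurrence o(n, m) = o(n, m−2) + o(n−m, m) over odd m, starting from the largest odd part ≤ n. This gives p_odd(75) = 48446. (Euler's theorem: equals the count of distinct-part partitions.)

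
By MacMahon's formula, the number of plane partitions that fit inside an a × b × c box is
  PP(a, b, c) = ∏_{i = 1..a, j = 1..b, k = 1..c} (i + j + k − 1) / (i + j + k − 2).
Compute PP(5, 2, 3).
PP(5, 2, 3) = 1176

Evaluate the triple product over i = 1..5, j = 1..2, k = 1..3. The factors are (2/1) · (3/2) · (4/3) · (3/2) · (4/3) · (5/4) · (3/2) · (4/3) · … (30 factors total). The numerators and denominators telescope so the product is an integer; carrying out the multiplication exactly gives PP(5, 2, 3) = 1176.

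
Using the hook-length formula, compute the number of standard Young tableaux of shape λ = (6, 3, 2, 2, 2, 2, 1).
# SYT of shape (6, 3, 2, 2, 2, 2, 1) = 4288284

Hook-length formula: f^λ = n! / Π hook(c), product over all cells c of the Young diagram. For λ = (6, 3, 2, 2, 2, 2, 1), n = 18 boxes. Hook lengths by row (left-to-right, top-to-bottom): [12, 10, 5, 3, 2, 1]; [8, 6, 1]; [6, 4]; [5, 3]; [4, 2]; [3, 1]; [1]. Product of hooks = 1492992000. So f^λ = 18! / 1492992000 = 6402373705728000 / 1492992000 = 4288284.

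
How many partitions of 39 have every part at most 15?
p(39, parts ≤ 15) = 25469

Use the recurrence p(n, m) = p(n, m−1) + p(n−m, m): either the largest part is < m (count p(n, m−1)) or the largest part is exactly m (remove one copy of m, count p(n−m, m)). With p(0, ·) = 1 this gives p(39, parts ≤ 15) = 25469. (By conjugating Young diagrams, this also counts partitions of 39 into at most 15 parts.)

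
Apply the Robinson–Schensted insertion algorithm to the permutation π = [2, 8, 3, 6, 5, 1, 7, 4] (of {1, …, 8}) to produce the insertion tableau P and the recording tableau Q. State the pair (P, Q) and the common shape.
P = [1, 3, 4, 7] / [2, 5] / [6] / [8];  Q = [1, 2, 4, 7] / [3, 8] / [5] / [6];  common shape = (4, 2, 1, 1)

Row-insert the values π_1, π_2, … into P one at a time, bumping the leftmost entry strictly greater than the inserted value down to the next row. The recording tableau Q records, in position (i, j), the step at which that cell was added to P.
  Insert 2 (step 1): P = [2];  Q = [1]
  Insert 8 (step 2): P = [2, 8];  Q = [1, 2]
  Insert 3 (step 3): P = [2, 3] / [8];  Q = [1, 2] / [3]
  Insert 6 (step 4): P = [2, 3, 6] / [8];  Q = [1, 2, 4] / [3]
  Insert 5 (step 5): P = [2, 3, 5] / [6] / [8];  Q = [1, 2, 4] / [3] / [5]
  Insert 1 (step 6): P = [1, 3, 5] / [2] / [6] / [8];  Q = [1, 2, 4] / [3] / [5] / [6]
  Insert 7 (step 7): P = [1, 3, 5, 7] / [2] / [6] / [8];  Q = [1, 2, 4, 7] / [3] / [5] / [6]
  Insert 4 (step 8): P = [1, 3, 4, 7] / [2, 5] / [6] / [8];  Q = [1, 2, 4, 7] / [3, 8] / [5] / [6]
Final shape: (4, 2, 1, 1).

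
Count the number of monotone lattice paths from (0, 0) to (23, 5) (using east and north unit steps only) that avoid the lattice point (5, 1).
Number of paths = 54390

Total paths from (0, 0) to (23, 5): C(28, 23) = 98280. Paths through (5, 1): (paths (0, 0) → (5, 1)) × (paths (5, 1) → (23, 5)) = C(6, 5) · C(22, 18) = 6 · 7315 = 43890. Avoidance count = 98280 − 43890 = 54390.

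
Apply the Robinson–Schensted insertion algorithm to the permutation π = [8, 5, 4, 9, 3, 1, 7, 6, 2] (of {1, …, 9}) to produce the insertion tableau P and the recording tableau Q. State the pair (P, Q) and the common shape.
P = [1, 2] / [3, 6] / [4, 7] / [5, 9] / [8];  Q = [1, 4] / [2, 7] / [3, 8] / [5, 9] / [6];  common shape = (2, 2, 2, 2, 1)

Row-insert the values π_1, π_2, … into P one at a time, bumping the leftmost entry strictly greater than the inserted value down to the next row. The recording tableau Q records, in position (i, j), the step at which that cell was added to P.
  Insert 8 (step 1): P = [8];  Q = [1]
  Insert 5 (step 2): P = [5] / [8];  Q = [1] / [2]
  Insert 4 (step 3): P = [4] / [5] / [8];  Q = [1] / [2] / [3]
  Insert 9 (step 4): P = [4, 9] / [5] / [8];  Q = [1, 4] / [2] / [3]
  Insert 3 (step 5): P = [3, 9] / [4] / [5] / [8];  Q = [1, 4] / [2] / [3] / [5]
  Insert 1 (step 6): P = [1, 9] / [3] / [4] / [5] / [8];  Q = [1, 4] / [2] / [3] / [5] / [6]
  Insert 7 (step 7): P = [1, 7] / [3, 9] / [4] / [5] / [8];  Q = [1, 4] / [2, 7] / [3] / [5] / [6]
  Insert 6 (step 8): P = [1, 6] / [3, 7] / [4, 9] / [5] / [8];  Q = [1, 4] / [2, 7] / [3, 8] / [5] / [6]
  Insert 2 (step 9): P = [1, 2] / [3, 6] / [4, 7] / [5, 9] / [8];  Q = [1, 4] / [2, 7] / [3, 8] / [5, 9] / [6]
Final shape: (2, 2, 2, 2, 1).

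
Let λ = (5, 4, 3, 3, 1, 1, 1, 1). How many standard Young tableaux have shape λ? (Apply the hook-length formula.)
# SYT of shape (5, 4, 3, 3, 1, 1, 1, 1) = 24942060

Hook-length formula: f^λ = n! / Π hook(c), product over all cells c of the Young diagram. For λ = (5, 4, 3, 3, 1, 1, 1, 1), n = 19 boxes. Hook lengths by row (left-to-right, top-to-bottom): [12, 7, 6, 3, 1]; [10, 5, 4, 1]; [8, 3, 2]; [7, 2, 1]; [4]; [3]; [2]; [1]. Product of hooks = 4877107200. So f^λ = 19! / 4877107200 = 121645100408832000 / 4877107200 = 24942060.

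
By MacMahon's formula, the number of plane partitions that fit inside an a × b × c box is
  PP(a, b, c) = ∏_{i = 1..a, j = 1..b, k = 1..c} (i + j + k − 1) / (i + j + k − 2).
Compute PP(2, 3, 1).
PP(2, 3, 1) = 10

Evaluate the triple product over i = 1..2, j = 1..3, k = 1..1. The factors are (2/1) · (3/2) · (4/3) · (3/2) · (4/3) · (5/4). The numerators and denominators telescope so the product is an integer; carrying out the multiplication exactly gives PP(2, 3, 1) = 10.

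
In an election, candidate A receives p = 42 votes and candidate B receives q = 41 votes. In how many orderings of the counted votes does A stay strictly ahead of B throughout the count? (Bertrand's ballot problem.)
Strict-lead orderings = 10113918591637898134020

Total orderings of the 83 votes with 42 for A: C(83, 42) = 839455243105945545123660. By the Bertrand ballot formula (Cycle Lemma / reflection principle), the number of orderings in which A is strictly ahead of B throughout is (p − q)/(p + q) · C(p + q, p) = (42 − 41)/(42 + 41) · 839455243105945545123660 = 10113918591637898134020.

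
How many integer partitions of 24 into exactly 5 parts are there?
p(24, 5 parts) = 164

Partitions of n into exactly k parts are in bijection with partitions of n − k into at most k parts (subtract 1 from each part). So p(24, exactly 5) = p(19, parts ≤ 5). Computing via the recurrence p(m, j) = p(m, j−1) + p(m−j, j) gives 164.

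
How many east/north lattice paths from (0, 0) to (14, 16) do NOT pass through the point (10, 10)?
Number of paths = 106623915

Total paths from (0, 0) to (14, 16): C(30, 14) = 145422675. Paths through (10, 10): (paths (0, 0) → (10, 10)) × (paths (10, 10) → (14, 16)) = C(20, 10) · C(10, 4) = 184756 · 210 = 38798760. Avoidance count = 145422675 − 38798760 = 106623915.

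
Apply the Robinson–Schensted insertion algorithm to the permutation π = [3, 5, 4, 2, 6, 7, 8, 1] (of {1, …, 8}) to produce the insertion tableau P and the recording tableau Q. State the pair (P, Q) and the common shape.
P = [1, 4, 6, 7, 8] / [2] / [3] / [5];  Q = [1, 2, 5, 6, 7] / [3] / [4] / [8];  common shape = (5, 1, 1, 1)

Row-insert the values π_1, π_2, … into P one at a time, bumping the leftmost entry strictly greater than the inserted value down to the next row. The recording tableau Q records, in position (i, j), the step at which that cell was added to P.
  Insert 3 (step 1): P = [3];  Q = [1]
  Insert 5 (step 2): P = [3, 5];  Q = [1, 2]
  Insert 4 (step 3): P = [3, 4] / [5];  Q = [1, 2] / [3]
  Insert 2 (step 4): P = [2, 4] / [3] / [5];  Q = [1, 2] / [3] / [4]
  Insert 6 (step 5): P = [2, 4, 6] / [3] / [5];  Q = [1, 2, 5] / [3] / [4]
  Insert 7 (step 6): P = [2, 4, 6, 7] / [3] / [5];  Q = [1, 2, 5, 6] / [3] / [4]
  Insert 8 (step 7): P = [2, 4, 6, 7, 8] / [3] / [5];  Q = [1, 2, 5, 6, 7] / [3] / [4]
  Insert 1 (step 8): P = [1, 4, 6, 7, 8] / [2] / [3] / [5];  Q = [1, 2, 5, 6, 7] / [3] / [4] / [8]
Final shape: (5, 1, 1, 1).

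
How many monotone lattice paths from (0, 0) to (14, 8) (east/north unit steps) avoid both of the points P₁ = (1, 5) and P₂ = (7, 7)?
Number of paths = 290298

Inclusion–exclusion. Total paths: C(22, 14) = 319770. Through P₁: C(6, 1)·C(16, 13) = 3360. Through P₂: C(14, 7)·C(8, 7) = 27456. Since P₁ is strictly southwest of P₂, a monotone path through both must visit P₁ then P₂; paths through both = C(6, 1)·C(8, 6)·C(8, 7) = 1344. Avoid both = 319770 − 3360 − 27456 + 1344 = 290298.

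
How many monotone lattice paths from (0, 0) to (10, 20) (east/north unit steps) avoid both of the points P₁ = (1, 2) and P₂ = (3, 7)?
Number of paths = 11565900

Inclusion–exclusion. Total paths: C(30, 10) = 30045015. Through P₁: C(3, 1)·C(27, 9) = 14060475. Through P₂: C(10, 3)·C(20, 7) = 9302400. Since P₁ is strictly southwest of P₂, a monotone path through both must visit P₁ then P₂; paths through both = C(3, 1)·C(7, 2)·C(20, 7) = 4883760. Avoid both = 30045015 − 14060475 − 9302400 + 4883760 = 11565900.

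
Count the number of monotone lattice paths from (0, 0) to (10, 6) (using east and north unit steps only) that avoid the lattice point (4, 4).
Number of paths = 6048

Total paths from (0, 0) to (10, 6): C(16, 10) = 8008. Paths through (4, 4): (paths (0, 0) → (4, 4)) × (paths (4, 4) → (10, 6)) = C(8, 4) · C(8, 6) = 70 · 28 = 1960. Avoidance count = 8008 − 1960 = 6048.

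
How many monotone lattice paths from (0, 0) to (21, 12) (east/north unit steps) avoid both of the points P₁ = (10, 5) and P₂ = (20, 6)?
Number of paths = 257869469

Inclusion–exclusion. Total paths: C(33, 21) = 354817320. Through P₁: C(15, 10)·C(18, 11) = 95567472. Through P₂: C(26, 20)·C(7, 1) = 1611610. Since P₁ is strictly southwest of P₂, a monotone path through both must visit P₁ then P₂; paths through both = C(15, 10)·C(11, 10)·C(7, 1) = 231231. Avoid both = 354817320 − 95567472 − 1611610 + 231231 = 257869469.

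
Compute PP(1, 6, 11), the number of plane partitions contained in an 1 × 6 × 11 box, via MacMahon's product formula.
PP(1, 6, 11) = 12376

Evaluate the triple product over i = 1..1, j = 1..6, k = 1..11. The factors are (2/1) · (3/2) · (4/3) · (5/4) · (6/5) · (7/6) · (8/7) · (9/8) · … (66 factors total). The numerators and denominators telescope so the product is an integer; carrying out the multiplication exactly gives PP(1, 6, 11) = 12376.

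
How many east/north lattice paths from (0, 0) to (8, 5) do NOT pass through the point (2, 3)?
Number of paths = 1007

Total paths from (0, 0) to (8, 5): C(13, 8) = 1287. Paths through (2, 3): (paths (0, 0) → (2, 3)) × (paths (2, 3) → (8, 5)) = C(5, 2) · C(8, 6) = 10 · 28 = 280. Avoidance count = 1287 − 280 = 1007.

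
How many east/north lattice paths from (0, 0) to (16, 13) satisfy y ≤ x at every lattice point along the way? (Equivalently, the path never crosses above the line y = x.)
Number of paths = 15967980

By the reflection principle (André's argument), the number of monotone paths to (16, 13) with n ≤ m that never go above y = x is C(29, 16) − C(29, 17) = 67863915 − 51895935 = 15967980.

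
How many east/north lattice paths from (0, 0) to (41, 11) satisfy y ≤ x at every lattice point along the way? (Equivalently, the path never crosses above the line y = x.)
Number of paths = 44583704620

By the reflection principle (André's argument), the number of monotone paths to (41, 11) with n ≤ m that never go above y = x is C(52, 41) − C(52, 42) = 60403728840 − 15820024220 = 44583704620.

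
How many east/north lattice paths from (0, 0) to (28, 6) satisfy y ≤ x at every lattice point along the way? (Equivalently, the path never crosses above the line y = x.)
Number of paths = 1066648

By the reflection principle (André's argument), the number of monotone paths to (28, 6) with n ≤ m that never go above y = x is C(34, 28) − C(34, 29) = 1344904 − 278256 = 1066648.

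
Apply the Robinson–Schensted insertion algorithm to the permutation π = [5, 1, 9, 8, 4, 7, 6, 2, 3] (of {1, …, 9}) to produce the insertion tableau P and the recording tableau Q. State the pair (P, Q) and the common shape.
P = [1, 2, 3] / [4, 6] / [5, 7] / [8] / [9];  Q = [1, 3, 6] / [2, 4] / [5, 9] / [7] / [8];  common shape = (3, 2, 2, 1, 1)

Row-insert the values π_1, π_2, … into P one at a time, bumping the leftmost entry strictly greater than the inserted value down to the next row. The recording tableau Q records, in position (i, j), the step at which that cell was added to P.
  Insert 5 (step 1): P = [5];  Q = [1]
  Insert 1 (step 2): P = [1] / [5];  Q = [1] / [2]
  Insert 9 (step 3): P = [1, 9] / [5];  Q = [1, 3] / [2]
  Insert 8 (step 4): P = [1, 8] / [5, 9];  Q = [1, 3] / [2, 4]
  Insert 4 (step 5): P = [1, 4] / [5, 8] / [9];  Q = [1, 3] / [2, 4] / [5]
  Insert 7 (step 6): P = [1, 4, 7] / [5, 8] / [9];  Q = [1, 3, 6] / [2, 4] / [5]
  Insert 6 (step 7): P = [1, 4, 6] / [5, 7] / [8] / [9];  Q = [1, 3, 6] / [2, 4] / [5] / [7]
  Insert 2 (step 8): P = [1, 2, 6] / [4, 7] / [5] / [8] / [9];  Q = [1, 3, 6] / [2, 4] / [5] / [7] / [8]
  Insert 3 (step 9): P = [1, 2, 3] / [4, 6] / [5, 7] / [8] / [9];  Q = [1, 3, 6] / [2, 4] / [5, 9] / [7] / [8]
Final shape: (3, 2, 2, 1, 1).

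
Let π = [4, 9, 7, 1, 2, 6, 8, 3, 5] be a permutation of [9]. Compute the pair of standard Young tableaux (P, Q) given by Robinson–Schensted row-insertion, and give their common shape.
P = [1, 2, 3, 5] / [4, 6, 8] / [7] / [9];  Q = [1, 2, 6, 7] / [3, 5, 9] / [4] / [8];  common shape = (4, 3, 1, 1)

Row-insert the values π_1, π_2, … into P one at a time, bumping the leftmost entry strictly greater than the inserted value down to the next row. The recording tableau Q records, in position (i, j), the step at which that cell was added to P.
  Insert 4 (step 1): P = [4];  Q = [1]
  Insert 9 (step 2): P = [4, 9];  Q = [1, 2]
  Insert 7 (step 3): P = [4, 7] / [9];  Q = [1, 2] / [3]
  Insert 1 (step 4): P = [1, 7] / [4] / [9];  Q = [1, 2] / [3] / [4]
  Insert 2 (step 5): P = [1, 2] / [4, 7] / [9];  Q = [1, 2] / [3, 5] / [4]
  Insert 6 (step 6): P = [1, 2, 6] / [4, 7] / [9];  Q = [1, 2, 6] / [3, 5] / [4]
  Insert 8 (step 7): P = [1, 2, 6, 8] / [4, 7] / [9];  Q = [1, 2, 6, 7] / [3, 5] / [4]
  Insert 3 (step 8): P = [1, 2, 3, 8] / [4, 6] / [7] / [9];  Q = [1, 2, 6, 7] / [3, 5] / [4] / [8]
  Insert 5 (step 9): P = [1, 2, 3, 5] / [4, 6, 8] / [7] / [9];  Q = [1, 2, 6, 7] / [3, 5, 9] / [4] / [8]
Final shape: (4, 3, 1, 1).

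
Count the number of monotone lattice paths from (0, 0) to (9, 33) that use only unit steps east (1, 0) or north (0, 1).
Number of paths = 445891810

A monotone lattice path from (0, 0) to (9, 33) consists of 9 east steps and 33 north steps in some order, so it is determined by which 9 of the 42 steps are east. The count is C(42, 9) = 445891810.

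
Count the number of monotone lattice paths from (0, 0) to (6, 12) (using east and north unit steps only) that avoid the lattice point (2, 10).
Number of paths = 17574

Total paths from (0, 0) to (6, 12): C(18, 6) = 18564. Paths through (2, 10): (paths (0, 0) → (2, 10)) × (paths (2, 10) → (6, 12)) = C(12, 2) · C(6, 4) = 66 · 15 = 990. Avoidance count = 18564 − 990 = 17574.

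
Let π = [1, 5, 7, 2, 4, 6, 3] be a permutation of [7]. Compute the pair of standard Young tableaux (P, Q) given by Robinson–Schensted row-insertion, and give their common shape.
P = [1, 2, 3, 6] / [4, 7] / [5];  Q = [1, 2, 3, 6] / [4, 5] / [7];  common shape = (4, 2, 1)

Row-insert the values π_1, π_2, … into P one at a time, bumping the leftmost entry strictly greater than the inserted value down to the next row. The recording tableau Q records, in position (i, j), the step at which that cell was added to P.
  Insert 1 (step 1): P = [1];  Q = [1]
  Insert 5 (step 2): P = [1, 5];  Q = [1, 2]
  Insert 7 (step 3): P = [1, 5, 7];  Q = [1, 2, 3]
  Insert 2 (step 4): P = [1, 2, 7] / [5];  Q = [1, 2, 3] / [4]
  Insert 4 (step 5): P = [1, 2, 4] / [5, 7];  Q = [1, 2, 3] / [4, 5]
  Insert 6 (step 6): P = [1, 2, 4, 6] / [5, 7];  Q = [1, 2, 3, 6] / [4, 5]
  Insert 3 (step 7): P = [1, 2, 3, 6] / [4, 7] / [5];  Q = [1, 2, 3, 6] / [4, 5] / [7]
Final shape: (4, 2, 1).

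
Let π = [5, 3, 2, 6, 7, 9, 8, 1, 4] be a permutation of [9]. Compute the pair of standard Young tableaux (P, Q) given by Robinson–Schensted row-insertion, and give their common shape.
P = [1, 4, 7, 8] / [2, 6] / [3, 9] / [5];  Q = [1, 4, 5, 6] / [2, 7] / [3, 9] / [8];  common shape = (4, 2, 2, 1)

Row-insert the values π_1, π_2, … into P one at a time, bumping the leftmost entry strictly greater than the inserted value down to the next row. The recording tableau Q records, in position (i, j), the step at which that cell was added to P.
  Insert 5 (step 1): P = [5];  Q = [1]
  Insert 3 (step 2): P = [3] / [5];  Q = [1] / [2]
  Insert 2 (step 3): P = [2] / [3] / [5];  Q = [1] / [2] / [3]
  Insert 6 (step 4): P = [2, 6] / [3] / [5];  Q = [1, 4] / [2] / [3]
  Insert 7 (step 5): P = [2, 6, 7] / [3] / [5];  Q = [1, 4, 5] / [2] / [3]
  Insert 9 (step 6): P = [2, 6, 7, 9] / [3] / [5];  Q = [1, 4, 5, 6] / [2] / [3]
  Insert 8 (step 7): P = [2, 6, 7, 8] / [3, 9] / [5];  Q = [1, 4, 5, 6] / [2, 7] / [3]
  Insert 1 (step 8): P = [1, 6, 7, 8] / [2, 9] / [3] / [5];  Q = [1, 4, 5, 6] / [2, 7] / [3] / [8]
  Insert 4 (step 9): P = [1, 4, 7, 8] / [2, 6] / [3, 9] / [5];  Q = [1, 4, 5, 6] / [2, 7] / [3, 9] / [8]
Final shape: (4, 2, 2, 1).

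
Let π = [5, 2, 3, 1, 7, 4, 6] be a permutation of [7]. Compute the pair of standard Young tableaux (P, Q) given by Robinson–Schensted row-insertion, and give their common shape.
P = [1, 3, 4, 6] / [2, 7] / [5];  Q = [1, 3, 5, 7] / [2, 6] / [4];  common shape = (4, 2, 1)

Row-insert the values π_1, π_2, … into P one at a time, bumping the leftmost entry strictly greater than the inserted value down to the next row. The recording tableau Q records, in position (i, j), the step at which that cell was added to P.
  Insert 5 (step 1): P = [5];  Q = [1]
  Insert 2 (step 2): P = [2] / [5];  Q = [1] / [2]
  Insert 3 (step 3): P = [2, 3] / [5];  Q = [1, 3] / [2]
  Insert 1 (step 4): P = [1, 3] / [2] / [5];  Q = [1, 3] / [2] / [4]
  Insert 7 (step 5): P = [1, 3, 7] / [2] / [5];  Q = [1, 3, 5] / [2] / [4]
  Insert 4 (step 6): P = [1, 3, 4] / [2, 7] / [5];  Q = [1, 3, 5] / [2, 6] / [4]
  Insert 6 (step 7): P = [1, 3, 4, 6] / [2, 7] / [5];  Q = [1, 3, 5, 7] / [2, 6] / [4]
Final shape: (4, 2, 1).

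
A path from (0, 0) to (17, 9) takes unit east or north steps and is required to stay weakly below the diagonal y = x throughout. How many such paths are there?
Number of paths = 1562275

By the reflection principle (André's argument), the number of monotone paths to (17, 9) with n ≤ m that never go above y = x is C(26, 17) − C(26, 18) = 3124550 − 1562275 = 1562275.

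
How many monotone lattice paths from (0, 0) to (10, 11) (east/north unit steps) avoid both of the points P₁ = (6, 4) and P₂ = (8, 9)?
Number of paths = 164016

Inclusion–exclusion. Total paths: C(21, 10) = 352716. Through P₁: C(10, 6)·C(11, 4) = 69300. Through P₂: C(17, 8)·C(4, 2) = 145860. Since P₁ is strictly southwest of P₂, a monotone path through both must visit P₁ then P₂; paths through both = C(10, 6)·C(7, 2)·C(4, 2) = 26460. Avoid both = 352716 − 69300 − 145860 + 26460 = 164016.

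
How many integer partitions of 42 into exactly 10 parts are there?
p(42, 10 parts) = 5013

Partitions of n into exactly k parts are in bijection with partitions of n − k into at most k parts (subtract 1 from each part). So p(42, exactly 10) = p(32, parts ≤ 10). Computing via the recurrence p(m, j) = p(m, j−1) + p(m−j, j) gives 5013.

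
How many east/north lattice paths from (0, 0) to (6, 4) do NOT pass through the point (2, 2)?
Number of paths = 120

Total paths from (0, 0) to (6, 4): C(10, 6) = 210. Paths through (2, 2): (paths (0, 0) → (2, 2)) × (paths (2, 2) → (6, 4)) = C(4, 2) · C(6, 4) = 6 · 15 = 90. Avoidance count = 210 − 90 = 120.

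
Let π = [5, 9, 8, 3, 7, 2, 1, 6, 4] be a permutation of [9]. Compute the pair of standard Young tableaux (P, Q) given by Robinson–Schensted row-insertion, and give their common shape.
P = [1, 4] / [2, 6] / [3, 7] / [5, 8] / [9];  Q = [1, 2] / [3, 5] / [4, 8] / [6, 9] / [7];  common shape = (2, 2, 2, 2, 1)

Row-insert the values π_1, π_2, … into P one at a time, bumping the leftmost entry strictly greater than the inserted value down to the next row. The recording tableau Q records, in position (i, j), the step at which that cell was added to P.
  Insert 5 (step 1): P = [5];  Q = [1]
  Insert 9 (step 2): P = [5, 9];  Q = [1, 2]
  Insert 8 (step 3): P = [5, 8] / [9];  Q = [1, 2] / [3]
  Insert 3 (step 4): P = [3, 8] / [5] / [9];  Q = [1, 2] / [3] / [4]
  Insert 7 (step 5): P = [3, 7] / [5, 8] / [9];  Q = [1, 2] / [3, 5] / [4]
  Insert 2 (step 6): P = [2, 7] / [3, 8] / [5] / [9];  Q = [1, 2] / [3, 5] / [4] / [6]
  Insert 1 (step 7): P = [1, 7] / [2, 8] / [3] / [5] / [9];  Q = [1, 2] / [3, 5] / [4] / [6] / [7]
  Insert 6 (step 8): P = [1, 6] / [2, 7] / [3, 8] / [5] / [9];  Q = [1, 2] / [3, 5] / [4, 8] / [6] / [7]
  Insert 4 (step 9): P = [1, 4] / [2, 6] / [3, 7] / [5, 8] / [9];  Q = [1, 2] / [3, 5] / [4, 8] / [6, 9] / [7]
Final shape: (2, 2, 2, 2, 1).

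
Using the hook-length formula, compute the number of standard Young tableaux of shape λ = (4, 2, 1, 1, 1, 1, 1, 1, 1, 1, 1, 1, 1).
# SYT of shape (4, 2, 1, 1, 1, 1, 1, 1, 1, 1, 1, 1, 1) = 5355

Hook-length formula: f^λ = n! / Π hook(c), product over all cells c of the Young diagram. For λ = (4, 2, 1, 1, 1, 1, 1, 1, 1, 1, 1, 1, 1), n = 17 boxes. Hook lengths by row (left-to-right, top-to-bottom): [16, 4, 2, 1]; [13, 1]; [11]; [10]; [9]; [8]; [7]; [6]; [5]; [4]; [3]; [2]; [1]. Product of hooks = 66421555200. So f^λ = 17! / 66421555200 = 355687428096000 / 66421555200 = 5355.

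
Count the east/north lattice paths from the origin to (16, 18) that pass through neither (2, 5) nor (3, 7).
Number of paths = 1640456922

Inclusion–exclusion. Total paths: C(34, 16) = 2203961430. Through P₁: C(7, 2)·C(27, 14) = 421224300. Through P₂: C(10, 3)·C(24, 13) = 299537280. Since P₁ is strictly southwest of P₂, a monotone path through both must visit P₁ then P₂; paths through both = C(7, 2)·C(3, 1)·C(24, 13) = 157257072. Avoid both = 2203961430 − 421224300 − 299537280 + 157257072 = 1640456922.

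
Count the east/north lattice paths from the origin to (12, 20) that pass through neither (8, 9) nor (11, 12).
Number of paths = 184816788

Inclusion–exclusion. Total paths: C(32, 12) = 225792840. Through P₁: C(17, 8)·C(15, 4) = 33183150. Through P₂: C(23, 11)·C(9, 1) = 12168702. Since P₁ is strictly southwest of P₂, a monotone path through both must visit P₁ then P₂; paths through both = C(17, 8)·C(6, 3)·C(9, 1) = 4375800. Avoid both = 225792840 − 33183150 − 12168702 + 4375800 = 184816788.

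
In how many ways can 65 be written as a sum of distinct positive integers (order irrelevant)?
q(65) = 18200

A partition into distinct parts is a strictly decreasing sequence summing to n. The recurrence d(n, m) = d(n, m−1) + d(n−m, m−1) (use part m at most once) with q(n) = d(n, n) gives q(65) = 18200. (Euler's theorem: # distinct-part partitions = # odd-part partitions.)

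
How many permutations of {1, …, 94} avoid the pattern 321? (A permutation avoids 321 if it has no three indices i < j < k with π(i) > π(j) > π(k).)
C_94 = 239993345518077005168915776623476723006280827488229600

These 321-avoiding permutations are counted by the Catalan number C_n = (1/(n + 1)) · C(2n, n). For n = 94: C_94 = (1/95) · C(188, 94) = 22799367824217315491046998779230288685596678611381812000/95 = 239993345518077005168915776623476723006280827488229600.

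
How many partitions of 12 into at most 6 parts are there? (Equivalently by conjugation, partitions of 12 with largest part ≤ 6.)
p(12, parts ≤ 6) = 58

Partitions of 12 with all parts ≤ 6: 6+6, 6+5+1, 6+4+2, 6+4+1+1, 6+3+3, 6+3+2+1, 6+3+1+1+1, 6+2+2+2, 6+2+2+1+1, 6+2+1+1+1+1, 6+1+1+1+1+1+1, 5+5+2, 5+5+1+1, 5+4+3, 5+4+2+1, 5+4+1+1+1, 5+3+3+1, 5+3+2+2, 5+3+2+1+1, 5+3+1+1+1+1, 5+2+2+2+1, 5+2+2+1+1+1, 5+2+1+1+1+1+1, 5+1+1+1+1+1+1+1, 4+4+4, 4+4+3+1, 4+4+2+2, 4+4+2+1+1, 4+4+1+1+1+1, 4+3+3+2, … (58 total). Count = 58.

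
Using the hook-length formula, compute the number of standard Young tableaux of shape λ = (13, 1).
# SYT of shape (13, 1) = 13

Hook-length formula: f^λ = n! / Π hook(c), product over all cells c of the Young diagram. For λ = (13, 1), n = 14 boxes. Hook lengths by row (left-to-right, top-to-bottom): [14, 12, 11, 10, 9, 8, 7, 6, 5, 4, 3, 2, 1]; [1]. Product of hooks = 6706022400. So f^λ = 14! / 6706022400 = 87178291200 / 6706022400 = 13.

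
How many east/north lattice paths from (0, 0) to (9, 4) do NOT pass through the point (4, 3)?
Number of paths = 505

Total paths from (0, 0) to (9, 4): C(13, 9) = 715. Paths through (4, 3): (paths (0, 0) → (4, 3)) × (paths (4, 3) → (9, 4)) = C(7, 4) · C(6, 5) = 35 · 6 = 210. Avoidance count = 715 − 210 = 505.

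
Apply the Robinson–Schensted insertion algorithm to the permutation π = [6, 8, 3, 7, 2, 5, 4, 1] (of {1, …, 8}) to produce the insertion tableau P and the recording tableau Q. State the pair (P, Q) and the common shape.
P = [1, 4] / [2, 5] / [3, 7] / [6] / [8];  Q = [1, 2] / [3, 4] / [5, 6] / [7] / [8];  common shape = (2, 2, 2, 1, 1)

Row-insert the values π_1, π_2, … into P one at a time, bumping the leftmost entry strictly greater than the inserted value down to the next row. The recording tableau Q records, in position (i, j), the step at which that cell was added to P.
  Insert 6 (step 1): P = [6];  Q = [1]
  Insert 8 (step 2): P = [6, 8];  Q = [1, 2]
  Insert 3 (step 3): P = [3, 8] / [6];  Q = [1, 2] / [3]
  Insert 7 (step 4): P = [3, 7] / [6, 8];  Q = [1, 2] / [3, 4]
  Insert 2 (step 5): P = [2, 7] / [3, 8] / [6];  Q = [1, 2] / [3, 4] / [5]
  Insert 5 (step 6): P = [2, 5] / [3, 7] / [6, 8];  Q = [1, 2] / [3, 4] / [5, 6]
  Insert 4 (step 7): P = [2, 4] / [3, 5] / [6, 7] / [8];  Q = [1, 2] / [3, 4] / [5, 6] / [7]
  Insert 1 (step 8): P = [1, 4] / [2, 5] / [3, 7] / [6] / [8];  Q = [1, 2] / [3, 4] / [5, 6] / [7] / [8]
Final shape: (2, 2, 2, 1, 1).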